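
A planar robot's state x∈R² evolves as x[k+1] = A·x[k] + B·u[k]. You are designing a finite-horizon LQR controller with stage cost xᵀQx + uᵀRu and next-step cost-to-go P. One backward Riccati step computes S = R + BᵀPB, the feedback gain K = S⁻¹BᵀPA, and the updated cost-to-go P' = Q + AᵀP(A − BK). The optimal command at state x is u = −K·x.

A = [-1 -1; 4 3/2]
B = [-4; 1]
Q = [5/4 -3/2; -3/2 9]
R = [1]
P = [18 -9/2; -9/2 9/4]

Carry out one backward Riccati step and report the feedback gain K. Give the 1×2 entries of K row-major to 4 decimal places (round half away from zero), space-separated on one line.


0.4813 0.3266

BᵀP = [-76.5000 20.2500]
S = R + BᵀPB = [1] + [326.2500] = [327.2500]
BᵀPA = [157.5000 106.8750]
K = S⁻¹·BᵀPA = [0.4813 0.3266]
A−BK = [0.9251 0.3063; 3.5187 1.1734]
AᵀP(A−BK) = [14.1979 4.8128; 4.8128 1.6587]
P' = Q + AᵀP(A−BK) = [15.4479 3.3128; 3.3128 10.6587]
tr(P') = 26.1066


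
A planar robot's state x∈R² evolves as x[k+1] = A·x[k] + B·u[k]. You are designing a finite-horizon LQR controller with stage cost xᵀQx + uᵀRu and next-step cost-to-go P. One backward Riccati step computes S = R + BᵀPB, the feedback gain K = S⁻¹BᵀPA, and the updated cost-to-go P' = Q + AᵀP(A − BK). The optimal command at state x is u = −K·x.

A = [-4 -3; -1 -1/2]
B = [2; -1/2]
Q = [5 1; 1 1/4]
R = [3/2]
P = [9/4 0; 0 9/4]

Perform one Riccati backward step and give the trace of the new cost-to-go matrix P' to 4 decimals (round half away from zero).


23.4407

BᵀP = [4.5000 -1.1250]
S = R + BᵀPB = [3/2] + [9.5625] = [11.0625]
BᵀPA = [-16.8750 -12.9375]
K = S⁻¹·BᵀPA = [-1.5254 -1.1695]
A−BK = [-0.9492 -0.6610; -1.7627 -1.0847]
AᵀP(A−BK) = [12.5085 8.3898; 8.3898 5.6822]
P' = Q + AᵀP(A−BK) = [17.5085 9.3898; 9.3898 5.9322]
tr(P') = 23.4407


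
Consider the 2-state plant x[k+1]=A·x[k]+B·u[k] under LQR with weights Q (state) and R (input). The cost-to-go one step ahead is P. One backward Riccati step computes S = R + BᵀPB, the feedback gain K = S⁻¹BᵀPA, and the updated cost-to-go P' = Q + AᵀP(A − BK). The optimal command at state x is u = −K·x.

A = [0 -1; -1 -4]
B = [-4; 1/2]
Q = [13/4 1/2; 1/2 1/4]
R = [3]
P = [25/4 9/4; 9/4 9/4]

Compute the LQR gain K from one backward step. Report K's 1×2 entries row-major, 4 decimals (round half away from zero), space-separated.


0.0833 0.5856

BᵀP = [-23.8750 -7.8750]
S = R + BᵀPB = [3] + [91.5625] = [94.5625]
BᵀPA = [7.8750 55.3750]
K = S⁻¹·BᵀPA = [0.0833 0.5856]
A−BK = [0.3331 1.3424; -1.0416 -4.2928]
AᵀP(A−BK) = [1.5942 6.6385; 6.6385 27.8229]
P' = Q + AᵀP(A−BK) = [4.8442 7.1385; 7.1385 28.0729]
tr(P') = 32.9171


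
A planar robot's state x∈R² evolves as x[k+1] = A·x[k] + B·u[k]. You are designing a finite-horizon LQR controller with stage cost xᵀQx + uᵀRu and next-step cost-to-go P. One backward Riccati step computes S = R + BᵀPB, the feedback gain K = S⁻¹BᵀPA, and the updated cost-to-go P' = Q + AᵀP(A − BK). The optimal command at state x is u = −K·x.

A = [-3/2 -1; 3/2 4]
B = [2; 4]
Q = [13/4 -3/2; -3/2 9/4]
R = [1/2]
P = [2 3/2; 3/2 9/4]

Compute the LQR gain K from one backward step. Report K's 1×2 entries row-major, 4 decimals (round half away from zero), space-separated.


0.0438 0.5547

BᵀP = [10.0000 12.0000]
S = R + BᵀPB = [1/2] + [68.0000] = [68.5000]
BᵀPA = [3.0000 38.0000]
K = S⁻¹·BᵀPA = [0.0438 0.5547]
A−BK = [-1.5876 -2.1095; 1.3248 1.7810]
AᵀP(A−BK) = [2.6811 3.5858; 3.5858 4.9197]
P' = Q + AᵀP(A−BK) = [5.9311 2.0858; 2.0858 7.1697]
tr(P') = 13.1008


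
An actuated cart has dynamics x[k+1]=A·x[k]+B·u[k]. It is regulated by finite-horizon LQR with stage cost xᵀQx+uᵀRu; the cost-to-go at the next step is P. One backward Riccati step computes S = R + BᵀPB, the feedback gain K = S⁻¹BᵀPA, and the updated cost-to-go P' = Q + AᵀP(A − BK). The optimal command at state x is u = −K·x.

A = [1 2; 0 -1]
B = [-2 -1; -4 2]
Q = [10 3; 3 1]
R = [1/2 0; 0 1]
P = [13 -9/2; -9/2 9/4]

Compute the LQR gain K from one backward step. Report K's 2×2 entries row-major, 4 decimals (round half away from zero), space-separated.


-0.2482 -0.3788 -0.4882 -1.2188

BᵀP = [-8.0000 0.0000; -22.0000 9.0000]
S = R + BᵀPB = [1/2 0; 0 1] + [16.0000 8.0000; 8.0000 40.0000] = [16.5000 8.0000; 8.0000 41.0000]
BᵀPA = [-8.0000 -16.0000; -22.0000 -53.0000]
K = S⁻¹·BᵀPA = [-0.2482 -0.3788; -0.4882 -1.2188]
A−BK = [0.0155 0.0237; -0.0163 -0.0776]
AᵀP(A−BK) = [0.2751 0.6567; 0.6567 1.5945]
P' = Q + AᵀP(A−BK) = [10.2751 3.6567; 3.6567 2.5945]
tr(P') = 12.8696


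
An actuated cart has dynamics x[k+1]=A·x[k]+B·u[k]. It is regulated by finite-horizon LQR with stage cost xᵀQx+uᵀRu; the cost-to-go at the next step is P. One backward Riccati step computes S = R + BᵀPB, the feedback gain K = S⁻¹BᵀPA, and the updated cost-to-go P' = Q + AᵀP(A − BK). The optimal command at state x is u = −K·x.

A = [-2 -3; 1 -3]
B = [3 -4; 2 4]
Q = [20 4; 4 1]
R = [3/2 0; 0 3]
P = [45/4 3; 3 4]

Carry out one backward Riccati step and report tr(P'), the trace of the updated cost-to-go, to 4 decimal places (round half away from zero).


BᵀP = [39.7500 17.0000; -33.0000 4.0000]
S = R + BᵀPB = [3/2 0; 0 3] + [153.2500 -91.0000; -91.0000 148.0000] = [154.7500 -91.0000; -91.0000 151.0000]
BᵀPA = [-62.5000 -170.2500; 70.0000 87.0000]
K = S⁻¹·BᵀPA = [-0.2033 -1.1793; 0.3410 -0.1345]
A−BK = [-0.0259 -0.0003; 0.0425 -0.1034]
AᵀP(A−BK) = [0.4191 0.2125; 0.2125 2.1832]
P' = Q + AᵀP(A−BK) = [20.4191 4.2125; 4.2125 3.1832]
tr(P') = 23.6023

23.6023


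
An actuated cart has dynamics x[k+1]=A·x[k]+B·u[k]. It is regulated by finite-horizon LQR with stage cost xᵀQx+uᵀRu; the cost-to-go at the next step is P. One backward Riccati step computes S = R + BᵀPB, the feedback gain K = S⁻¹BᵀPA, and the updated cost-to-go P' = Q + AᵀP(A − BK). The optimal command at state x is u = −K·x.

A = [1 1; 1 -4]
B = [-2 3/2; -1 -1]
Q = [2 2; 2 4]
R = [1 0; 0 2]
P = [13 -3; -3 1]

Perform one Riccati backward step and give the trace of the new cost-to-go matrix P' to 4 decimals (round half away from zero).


BᵀP = [-23.0000 5.0000; 22.5000 -5.5000]
S = R + BᵀPB = [1 0; 0 2] + [41.0000 -39.5000; -39.5000 39.2500] = [42.0000 -39.5000; -39.5000 41.2500]
BᵀPA = [-18.0000 -43.0000; 17.0000 44.5000]
K = S⁻¹·BᵀPA = [-0.4122 -0.0929; 0.0174 0.9898]
A−BK = [0.1495 -0.6705; 0.6052 -3.1030]
AᵀP(A−BK) = [0.2845 -0.4993; -0.4993 4.9579]
P' = Q + AᵀP(A−BK) = [2.2845 1.5007; 1.5007 8.9579]
tr(P') = 11.2424

11.2424


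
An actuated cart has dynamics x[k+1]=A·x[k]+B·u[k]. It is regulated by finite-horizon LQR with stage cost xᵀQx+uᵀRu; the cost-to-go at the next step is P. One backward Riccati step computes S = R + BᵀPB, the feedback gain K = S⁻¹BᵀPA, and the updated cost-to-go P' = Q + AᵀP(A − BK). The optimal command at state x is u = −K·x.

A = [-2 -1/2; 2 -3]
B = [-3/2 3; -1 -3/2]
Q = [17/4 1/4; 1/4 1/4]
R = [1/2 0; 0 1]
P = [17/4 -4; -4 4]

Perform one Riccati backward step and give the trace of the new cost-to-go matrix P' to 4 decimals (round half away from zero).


BᵀP = [-2.3750 2.0000; 18.7500 -18.0000]
S = R + BᵀPB = [1/2 0; 0 1] + [1.5625 -10.1250; -10.1250 83.2500] = [2.0625 -10.1250; -10.1250 84.2500]
BᵀPA = [8.7500 -4.8125; -73.5000 44.6250]
K = S⁻¹·BᵀPA = [-0.0982 0.6509; -0.8842 0.6079]
A−BK = [0.5053 -1.3474; 0.5754 -1.4373]
AᵀP(A−BK) = [0.8702 -0.7649; -0.7649 1.0675]
P' = Q + AᵀP(A−BK) = [5.1202 -0.5149; -0.5149 1.3175]
tr(P') = 6.4377

6.4377


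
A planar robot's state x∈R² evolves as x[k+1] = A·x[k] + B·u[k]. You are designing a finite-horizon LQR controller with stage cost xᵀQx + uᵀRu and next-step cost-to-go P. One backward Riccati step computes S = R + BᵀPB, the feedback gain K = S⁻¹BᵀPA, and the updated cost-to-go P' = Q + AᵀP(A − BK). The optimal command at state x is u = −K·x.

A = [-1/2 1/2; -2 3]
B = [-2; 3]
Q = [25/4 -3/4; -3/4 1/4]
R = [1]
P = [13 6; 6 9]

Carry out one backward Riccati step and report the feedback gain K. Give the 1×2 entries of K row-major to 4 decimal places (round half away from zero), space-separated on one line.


-0.4194 0.6613

BᵀP = [-8.0000 15.0000]
S = R + BᵀPB = [1] + [61.0000] = [62.0000]
BᵀPA = [-26.0000 41.0000]
K = S⁻¹·BᵀPA = [-0.4194 0.6613]
A−BK = [-1.3387 1.8226; -0.7419 1.0161]
AᵀP(A−BK) = [40.3468 -55.0565; -55.0565 75.1371]
P' = Q + AᵀP(A−BK) = [46.5968 -55.8065; -55.8065 75.3871]
tr(P') = 121.9839


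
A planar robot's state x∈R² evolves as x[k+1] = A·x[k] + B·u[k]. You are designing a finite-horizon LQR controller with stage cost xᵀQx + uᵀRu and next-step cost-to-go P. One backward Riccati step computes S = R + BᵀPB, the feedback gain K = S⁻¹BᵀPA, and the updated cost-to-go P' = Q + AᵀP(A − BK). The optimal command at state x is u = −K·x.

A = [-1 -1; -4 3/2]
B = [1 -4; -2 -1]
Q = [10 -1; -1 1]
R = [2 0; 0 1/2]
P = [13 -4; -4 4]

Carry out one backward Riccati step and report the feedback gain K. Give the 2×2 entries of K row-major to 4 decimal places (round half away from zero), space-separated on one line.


BᵀP = [21.0000 -12.0000; -48.0000 12.0000]
S = R + BᵀPB = [2 0; 0 1/2] + [45.0000 -72.0000; -72.0000 180.0000] = [47.0000 -72.0000; -72.0000 180.5000]
BᵀPA = [27.0000 -39.0000; 0.0000 66.0000]
K = S⁻¹·BᵀPA = [1.4770 -0.6933; 0.5892 0.0891]
A−BK = [-0.1203 0.0497; -0.4567 0.2025]
AᵀP(A−BK) = [5.1199 -2.2813; -2.2813 1.0809]
P' = Q + AᵀP(A−BK) = [15.1199 -3.2813; -3.2813 2.0809]
tr(P') = 17.2008

1.4770 -0.6933 0.5892 0.0891


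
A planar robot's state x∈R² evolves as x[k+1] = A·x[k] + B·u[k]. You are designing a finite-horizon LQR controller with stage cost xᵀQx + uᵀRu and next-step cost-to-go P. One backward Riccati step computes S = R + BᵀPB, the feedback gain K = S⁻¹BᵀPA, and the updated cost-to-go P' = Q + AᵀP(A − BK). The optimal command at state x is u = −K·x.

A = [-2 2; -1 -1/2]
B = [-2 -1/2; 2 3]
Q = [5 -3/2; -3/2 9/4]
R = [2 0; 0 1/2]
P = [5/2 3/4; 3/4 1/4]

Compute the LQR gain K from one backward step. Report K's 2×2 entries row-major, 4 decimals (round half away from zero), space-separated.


BᵀP = [-3.5000 -1.0000; 1.0000 0.3750]
S = R + BᵀPB = [2 0; 0 1/2] + [5.0000 -1.2500; -1.2500 0.6250] = [7.0000 -1.2500; -1.2500 1.1250]
BᵀPA = [8.0000 -6.5000; -2.3750 1.8125]
K = S⁻¹·BᵀPA = [0.9554 -0.7995; -1.0495 0.7228]
A−BK = [-0.6139 0.7624; 0.2376 -1.0693]
AᵀP(A−BK) = [3.1139 -2.5124; -2.5124 2.0557]
P' = Q + AᵀP(A−BK) = [8.1139 -4.0124; -4.0124 4.3057]
tr(P') = 12.4196

0.9554 -0.7995 -1.0495 0.7228


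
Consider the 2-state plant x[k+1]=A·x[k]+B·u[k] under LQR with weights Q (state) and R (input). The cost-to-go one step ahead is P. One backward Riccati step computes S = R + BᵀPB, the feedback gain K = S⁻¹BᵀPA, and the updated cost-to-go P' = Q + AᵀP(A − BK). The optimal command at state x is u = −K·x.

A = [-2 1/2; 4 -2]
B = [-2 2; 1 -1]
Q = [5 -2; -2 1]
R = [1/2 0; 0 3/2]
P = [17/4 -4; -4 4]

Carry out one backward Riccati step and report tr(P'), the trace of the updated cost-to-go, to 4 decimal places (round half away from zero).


8.9973

BᵀP = [-12.5000 12.0000; 12.5000 -12.0000]
S = R + BᵀPB = [1/2 0; 0 3/2] + [37.0000 -37.0000; -37.0000 37.0000] = [37.5000 -37.0000; -37.0000 38.5000]
BᵀPA = [73.0000 -30.2500; -73.0000 30.2500]
K = S⁻¹·BᵀPA = [1.4649 -0.6070; -0.4883 0.2023]
A−BK = [1.9064 -1.1187; 2.0468 -1.1906]
AᵀP(A−BK) = [2.4181 -1.1664; -1.1664 0.5792]
P' = Q + AᵀP(A−BK) = [7.4181 -3.1664; -3.1664 1.5792]
tr(P') = 8.9973


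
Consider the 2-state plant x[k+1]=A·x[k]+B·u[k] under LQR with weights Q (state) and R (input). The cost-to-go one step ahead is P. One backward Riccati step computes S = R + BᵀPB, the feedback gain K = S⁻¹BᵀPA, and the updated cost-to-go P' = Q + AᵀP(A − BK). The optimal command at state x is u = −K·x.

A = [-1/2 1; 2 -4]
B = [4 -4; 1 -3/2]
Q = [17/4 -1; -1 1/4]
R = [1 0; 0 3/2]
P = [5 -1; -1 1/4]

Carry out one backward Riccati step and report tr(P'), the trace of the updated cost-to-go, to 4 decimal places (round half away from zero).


BᵀP = [19.0000 -3.7500; -18.5000 3.6250]
S = R + BᵀPB = [1 0; 0 3/2] + [72.2500 -70.3750; -70.3750 68.5625] = [73.2500 -70.3750; -70.3750 70.0625]
BᵀPA = [-17.0000 34.0000; 16.5000 -33.0000]
K = S⁻¹·BᵀPA = [-0.1665 0.3330; 0.0683 -0.1365]
A−BK = [0.4390 -0.8781; 2.2689 -4.5378]
AᵀP(A−BK) = [0.2932 -0.5864; -0.5864 1.1728]
P' = Q + AᵀP(A−BK) = [4.5432 -1.5864; -1.5864 1.4228]
tr(P') = 5.9660

5.9660


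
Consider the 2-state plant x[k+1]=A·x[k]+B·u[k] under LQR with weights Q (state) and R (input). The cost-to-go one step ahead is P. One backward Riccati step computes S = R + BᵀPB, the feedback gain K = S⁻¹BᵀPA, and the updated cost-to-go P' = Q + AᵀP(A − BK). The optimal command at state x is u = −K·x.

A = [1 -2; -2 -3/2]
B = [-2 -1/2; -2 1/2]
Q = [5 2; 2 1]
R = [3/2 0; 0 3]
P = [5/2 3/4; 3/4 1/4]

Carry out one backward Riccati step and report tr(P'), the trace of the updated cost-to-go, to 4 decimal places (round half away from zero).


7.3746

BᵀP = [-6.5000 -2.0000; -0.8750 -0.2500]
S = R + BᵀPB = [3/2 0; 0 3] + [17.0000 2.2500; 2.2500 0.3125] = [18.5000 2.2500; 2.2500 3.3125]
BᵀPA = [-2.5000 16.0000; -0.3750 2.1250]
K = S⁻¹·BᵀPA = [-0.1323 0.8577; -0.0233 0.0589]
A−BK = [0.7237 -0.2551; -2.2529 0.1859]
AᵀP(A−BK) = [0.1605 -0.2087; -0.2087 1.2141]
P' = Q + AᵀP(A−BK) = [5.1605 1.7913; 1.7913 2.2141]
tr(P') = 7.3746


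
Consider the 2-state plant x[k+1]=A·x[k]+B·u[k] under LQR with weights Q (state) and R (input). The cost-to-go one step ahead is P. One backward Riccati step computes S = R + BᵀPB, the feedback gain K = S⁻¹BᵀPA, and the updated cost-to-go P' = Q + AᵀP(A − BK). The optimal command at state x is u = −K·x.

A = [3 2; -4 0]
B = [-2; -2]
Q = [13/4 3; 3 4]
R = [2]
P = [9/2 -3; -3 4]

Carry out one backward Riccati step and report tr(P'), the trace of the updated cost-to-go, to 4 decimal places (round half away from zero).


198.6667

BᵀP = [-3.0000 -2.0000]
S = R + BᵀPB = [2] + [10.0000] = [12.0000]
BᵀPA = [-1.0000 -6.0000]
K = S⁻¹·BᵀPA = [-0.0833 -0.5000]
A−BK = [2.8333 1.0000; -4.1667 -1.0000]
AᵀP(A−BK) = [176.4167 50.5000; 50.5000 15.0000]
P' = Q + AᵀP(A−BK) = [179.6667 53.5000; 53.5000 19.0000]
tr(P') = 198.6667


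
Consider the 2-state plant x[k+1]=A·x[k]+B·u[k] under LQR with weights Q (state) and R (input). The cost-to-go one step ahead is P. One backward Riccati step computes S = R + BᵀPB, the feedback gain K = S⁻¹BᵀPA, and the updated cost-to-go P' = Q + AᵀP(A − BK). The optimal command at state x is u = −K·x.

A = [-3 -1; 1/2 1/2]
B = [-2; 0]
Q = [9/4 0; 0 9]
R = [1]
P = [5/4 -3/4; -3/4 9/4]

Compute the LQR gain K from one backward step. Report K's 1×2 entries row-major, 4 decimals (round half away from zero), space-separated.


BᵀP = [-2.5000 1.5000]
S = R + BᵀPB = [1] + [5.0000] = [6.0000]
BᵀPA = [8.2500 3.2500]
K = S⁻¹·BᵀPA = [1.3750 0.5417]
A−BK = [-0.2500 0.0833; 0.5000 0.5000]
AᵀP(A−BK) = [2.7188 1.3438; 1.3438 0.8021]
P' = Q + AᵀP(A−BK) = [4.9688 1.3438; 1.3438 9.8021]
tr(P') = 14.7708

1.3750 0.5417


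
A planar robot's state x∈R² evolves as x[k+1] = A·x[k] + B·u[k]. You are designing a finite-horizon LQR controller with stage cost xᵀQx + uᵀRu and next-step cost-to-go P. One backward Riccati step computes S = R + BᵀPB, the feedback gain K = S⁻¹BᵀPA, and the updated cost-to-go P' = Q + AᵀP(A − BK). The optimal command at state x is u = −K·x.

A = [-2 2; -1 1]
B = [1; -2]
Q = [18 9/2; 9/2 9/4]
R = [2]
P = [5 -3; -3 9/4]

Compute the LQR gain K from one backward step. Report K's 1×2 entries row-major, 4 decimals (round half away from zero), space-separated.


BᵀP = [11.0000 -7.5000]
S = R + BᵀPB = [2] + [26.0000] = [28.0000]
BᵀPA = [-14.5000 14.5000]
K = S⁻¹·BᵀPA = [-0.5179 0.5179]
A−BK = [-1.4821 1.4821; -2.0357 2.0357]
AᵀP(A−BK) = [2.7411 -2.7411; -2.7411 2.7411]
P' = Q + AᵀP(A−BK) = [20.7411 1.7589; 1.7589 4.9911]
tr(P') = 25.7321

-0.5179 0.5179


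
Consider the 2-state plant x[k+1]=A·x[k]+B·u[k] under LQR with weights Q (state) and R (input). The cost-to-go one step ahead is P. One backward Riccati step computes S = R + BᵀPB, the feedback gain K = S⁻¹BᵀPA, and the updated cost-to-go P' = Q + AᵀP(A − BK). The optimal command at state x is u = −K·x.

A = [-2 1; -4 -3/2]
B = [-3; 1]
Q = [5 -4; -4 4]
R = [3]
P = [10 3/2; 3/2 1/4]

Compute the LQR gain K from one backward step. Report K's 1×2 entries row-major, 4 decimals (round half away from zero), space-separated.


0.8783 -0.2626

BᵀP = [-28.5000 -4.2500]
S = R + BᵀPB = [3] + [81.2500] = [84.2500]
BᵀPA = [74.0000 -22.1250]
K = S⁻¹·BᵀPA = [0.8783 -0.2626]
A−BK = [0.6350 0.2122; -4.8783 -1.2374]
AᵀP(A−BK) = [3.0030 -0.5668; -0.5668 0.2522]
P' = Q + AᵀP(A−BK) = [8.0030 -4.5668; -4.5668 4.2522]
tr(P') = 12.2552


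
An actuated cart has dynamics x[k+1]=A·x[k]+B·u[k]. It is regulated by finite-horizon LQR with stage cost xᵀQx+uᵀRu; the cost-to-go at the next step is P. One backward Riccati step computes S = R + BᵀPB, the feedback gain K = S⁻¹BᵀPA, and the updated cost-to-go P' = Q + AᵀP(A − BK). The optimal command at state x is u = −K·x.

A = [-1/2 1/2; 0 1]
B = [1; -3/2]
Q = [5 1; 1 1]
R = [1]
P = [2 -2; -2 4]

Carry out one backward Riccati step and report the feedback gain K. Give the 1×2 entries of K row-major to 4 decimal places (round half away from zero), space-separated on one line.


-0.1389 -0.3056

BᵀP = [5.0000 -8.0000]
S = R + BᵀPB = [1] + [17.0000] = [18.0000]
BᵀPA = [-2.5000 -5.5000]
K = S⁻¹·BᵀPA = [-0.1389 -0.3056]
A−BK = [-0.3611 0.8056; -0.2083 0.5417]
AᵀP(A−BK) = [0.1528 -0.2639; -0.2639 0.8194]
P' = Q + AᵀP(A−BK) = [5.1528 0.7361; 0.7361 1.8194]
tr(P') = 6.9722


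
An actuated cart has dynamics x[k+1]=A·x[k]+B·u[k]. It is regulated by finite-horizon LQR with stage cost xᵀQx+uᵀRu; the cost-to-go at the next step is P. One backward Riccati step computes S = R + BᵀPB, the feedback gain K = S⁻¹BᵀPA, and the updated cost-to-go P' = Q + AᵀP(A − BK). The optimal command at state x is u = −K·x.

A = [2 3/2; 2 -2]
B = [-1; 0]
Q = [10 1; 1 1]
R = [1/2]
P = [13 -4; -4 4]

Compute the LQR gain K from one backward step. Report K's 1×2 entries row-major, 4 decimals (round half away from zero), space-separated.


-1.3333 -2.0370

BᵀP = [-13.0000 4.0000]
S = R + BᵀPB = [1/2] + [13.0000] = [13.5000]
BᵀPA = [-18.0000 -27.5000]
K = S⁻¹·BᵀPA = [-1.3333 -2.0370]
A−BK = [0.6667 -0.5370; 2.0000 -2.0000]
AᵀP(A−BK) = [12.0000 -9.6667; -9.6667 13.2315]
P' = Q + AᵀP(A−BK) = [22.0000 -8.6667; -8.6667 14.2315]
tr(P') = 36.2315


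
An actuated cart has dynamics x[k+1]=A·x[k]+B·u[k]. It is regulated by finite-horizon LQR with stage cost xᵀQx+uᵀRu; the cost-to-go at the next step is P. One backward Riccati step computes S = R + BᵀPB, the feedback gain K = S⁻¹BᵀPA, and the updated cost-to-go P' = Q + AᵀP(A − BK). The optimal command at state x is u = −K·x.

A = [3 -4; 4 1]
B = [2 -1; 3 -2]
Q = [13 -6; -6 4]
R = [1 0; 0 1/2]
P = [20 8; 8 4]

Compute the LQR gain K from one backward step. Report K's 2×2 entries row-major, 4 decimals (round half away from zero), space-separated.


0.9659 -1.3543 -0.8189 -0.5039

BᵀP = [64.0000 28.0000; -36.0000 -16.0000]
S = R + BᵀPB = [1 0; 0 1/2] + [212.0000 -120.0000; -120.0000 68.0000] = [213.0000 -120.0000; -120.0000 68.5000]
BᵀPA = [304.0000 -228.0000; -172.0000 128.0000]
K = S⁻¹·BᵀPA = [0.9659 -1.3543; -0.8189 -0.5039]
A−BK = [0.2493 -1.7953; -0.5354 4.0551]
AᵀP(A−BK) = [1.5223 -2.9606; -2.9606 15.7165]
P' = Q + AᵀP(A−BK) = [14.5223 -8.9606; -8.9606 19.7165]
tr(P') = 34.2388


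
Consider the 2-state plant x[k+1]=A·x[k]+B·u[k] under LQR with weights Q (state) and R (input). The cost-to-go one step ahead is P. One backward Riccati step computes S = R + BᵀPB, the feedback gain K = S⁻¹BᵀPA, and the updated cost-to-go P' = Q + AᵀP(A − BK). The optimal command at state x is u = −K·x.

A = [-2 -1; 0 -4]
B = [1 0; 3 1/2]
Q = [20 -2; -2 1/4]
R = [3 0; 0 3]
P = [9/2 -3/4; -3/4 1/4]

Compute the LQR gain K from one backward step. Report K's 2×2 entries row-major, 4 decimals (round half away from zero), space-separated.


BᵀP = [2.2500 0.0000; -0.3750 0.1250]
S = R + BᵀPB = [3 0; 0 3] + [2.2500 0.0000; 0.0000 0.0625] = [5.2500 0.0000; 0.0000 3.0625]
BᵀPA = [-4.5000 -2.2500; 0.7500 -0.1250]
K = S⁻¹·BᵀPA = [-0.8571 -0.4286; 0.2449 -0.0408]
A−BK = [-1.1429 -0.5714; 2.4490 -2.6939]
AᵀP(A−BK) = [13.9592 1.1020; 1.1020 1.5306]
P' = Q + AᵀP(A−BK) = [33.9592 -0.8980; -0.8980 1.7806]
tr(P') = 35.7398

-0.8571 -0.4286 0.2449 -0.0408


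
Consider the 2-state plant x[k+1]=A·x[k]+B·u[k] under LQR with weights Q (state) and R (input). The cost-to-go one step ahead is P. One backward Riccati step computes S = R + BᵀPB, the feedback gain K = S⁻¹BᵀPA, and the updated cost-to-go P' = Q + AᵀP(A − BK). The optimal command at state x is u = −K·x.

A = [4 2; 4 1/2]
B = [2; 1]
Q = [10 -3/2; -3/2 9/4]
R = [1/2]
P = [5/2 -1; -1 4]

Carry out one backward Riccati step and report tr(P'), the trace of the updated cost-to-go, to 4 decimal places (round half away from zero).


30.6786

BᵀP = [4.0000 2.0000]
S = R + BᵀPB = [1/2] + [10.0000] = [10.5000]
BᵀPA = [24.0000 9.0000]
K = S⁻¹·BᵀPA = [2.2857 0.8571]
A−BK = [-0.5714 0.2857; 1.7143 -0.3571]
AᵀP(A−BK) = [17.1429 -2.5714; -2.5714 1.2857]
P' = Q + AᵀP(A−BK) = [27.1429 -4.0714; -4.0714 3.5357]
tr(P') = 30.6786


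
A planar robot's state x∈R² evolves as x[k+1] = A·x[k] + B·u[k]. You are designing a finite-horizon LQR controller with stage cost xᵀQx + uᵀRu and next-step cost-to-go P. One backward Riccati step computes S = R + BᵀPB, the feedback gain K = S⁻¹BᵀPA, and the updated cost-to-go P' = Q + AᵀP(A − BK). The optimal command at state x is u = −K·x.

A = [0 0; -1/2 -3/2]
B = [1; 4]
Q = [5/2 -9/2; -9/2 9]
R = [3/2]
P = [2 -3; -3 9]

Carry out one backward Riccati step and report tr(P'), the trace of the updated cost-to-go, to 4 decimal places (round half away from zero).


BᵀP = [-10.0000 33.0000]
S = R + BᵀPB = [3/2] + [122.0000] = [123.5000]
BᵀPA = [-16.5000 -49.5000]
K = S⁻¹·BᵀPA = [-0.1336 -0.4008]
A−BK = [0.1336 0.4008; 0.0344 0.1032]
AᵀP(A−BK) = [0.0455 0.1366; 0.1366 0.4099]
P' = Q + AᵀP(A−BK) = [2.5455 -4.3634; -4.3634 9.4099]
tr(P') = 11.9555

11.9555


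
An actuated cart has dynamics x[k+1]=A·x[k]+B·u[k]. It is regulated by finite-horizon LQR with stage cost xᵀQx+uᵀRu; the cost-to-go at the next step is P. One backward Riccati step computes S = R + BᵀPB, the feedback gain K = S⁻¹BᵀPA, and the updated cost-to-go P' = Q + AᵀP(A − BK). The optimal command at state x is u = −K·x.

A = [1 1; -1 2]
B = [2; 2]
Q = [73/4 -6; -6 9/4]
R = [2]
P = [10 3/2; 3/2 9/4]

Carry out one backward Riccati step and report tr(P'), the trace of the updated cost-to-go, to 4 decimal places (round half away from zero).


28.0159

BᵀP = [23.0000 7.5000]
S = R + BᵀPB = [2] + [61.0000] = [63.0000]
BᵀPA = [15.5000 38.0000]
K = S⁻¹·BᵀPA = [0.2460 0.6032]
A−BK = [0.5079 -0.2063; -1.4921 0.7937]
AᵀP(A−BK) = [5.4365 -2.3492; -2.3492 2.0794]
P' = Q + AᵀP(A−BK) = [23.6865 -8.3492; -8.3492 4.3294]
tr(P') = 28.0159


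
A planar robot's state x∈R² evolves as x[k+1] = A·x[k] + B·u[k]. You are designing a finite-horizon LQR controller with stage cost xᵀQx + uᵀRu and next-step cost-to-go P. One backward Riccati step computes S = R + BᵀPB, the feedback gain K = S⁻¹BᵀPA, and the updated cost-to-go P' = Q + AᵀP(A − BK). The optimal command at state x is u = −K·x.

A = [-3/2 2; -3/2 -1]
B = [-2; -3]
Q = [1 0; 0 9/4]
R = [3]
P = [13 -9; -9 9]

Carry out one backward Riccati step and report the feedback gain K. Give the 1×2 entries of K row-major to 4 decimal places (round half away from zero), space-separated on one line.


BᵀP = [1.0000 -9.0000]
S = R + BᵀPB = [3] + [25.0000] = [28.0000]
BᵀPA = [12.0000 11.0000]
K = S⁻¹·BᵀPA = [0.4286 0.3929]
A−BK = [-0.6429 2.7857; -0.2143 0.1786]
AᵀP(A−BK) = [3.8571 -16.7143; -16.7143 92.6786]
P' = Q + AᵀP(A−BK) = [4.8571 -16.7143; -16.7143 94.9286]
tr(P') = 99.7857

0.4286 0.3929


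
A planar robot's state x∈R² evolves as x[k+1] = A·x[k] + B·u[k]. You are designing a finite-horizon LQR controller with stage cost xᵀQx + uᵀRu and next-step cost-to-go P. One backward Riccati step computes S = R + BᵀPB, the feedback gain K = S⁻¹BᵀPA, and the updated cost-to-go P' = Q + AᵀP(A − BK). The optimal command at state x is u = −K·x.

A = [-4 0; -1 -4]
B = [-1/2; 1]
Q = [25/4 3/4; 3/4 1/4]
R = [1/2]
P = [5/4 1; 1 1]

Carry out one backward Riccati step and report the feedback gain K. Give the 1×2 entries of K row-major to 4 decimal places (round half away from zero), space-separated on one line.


-2.4615 -2.4615

BᵀP = [0.3750 0.5000]
S = R + BᵀPB = [1/2] + [0.3125] = [0.8125]
BᵀPA = [-2.0000 -2.0000]
K = S⁻¹·BᵀPA = [-2.4615 -2.4615]
A−BK = [-5.2308 -1.2308; 1.4615 -1.5385]
AᵀP(A−BK) = [24.0769 15.0769; 15.0769 11.0769]
P' = Q + AᵀP(A−BK) = [30.3269 15.8269; 15.8269 11.3269]
tr(P') = 41.6538


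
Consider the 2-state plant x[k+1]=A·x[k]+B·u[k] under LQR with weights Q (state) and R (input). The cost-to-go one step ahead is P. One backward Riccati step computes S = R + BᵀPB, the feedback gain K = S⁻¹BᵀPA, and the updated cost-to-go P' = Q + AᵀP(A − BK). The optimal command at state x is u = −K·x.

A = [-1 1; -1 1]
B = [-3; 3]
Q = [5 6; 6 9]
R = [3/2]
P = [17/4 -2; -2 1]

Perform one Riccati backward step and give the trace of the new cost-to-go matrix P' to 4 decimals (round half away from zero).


BᵀP = [-18.7500 9.0000]
S = R + BᵀPB = [3/2] + [83.2500] = [84.7500]
BᵀPA = [9.7500 -9.7500]
K = S⁻¹·BᵀPA = [0.1150 -0.1150]
A−BK = [-0.6549 0.6549; -1.3451 1.3451]
AᵀP(A−BK) = [0.1283 -0.1283; -0.1283 0.1283]
P' = Q + AᵀP(A−BK) = [5.1283 5.8717; 5.8717 9.1283]
tr(P') = 14.2566

14.2566


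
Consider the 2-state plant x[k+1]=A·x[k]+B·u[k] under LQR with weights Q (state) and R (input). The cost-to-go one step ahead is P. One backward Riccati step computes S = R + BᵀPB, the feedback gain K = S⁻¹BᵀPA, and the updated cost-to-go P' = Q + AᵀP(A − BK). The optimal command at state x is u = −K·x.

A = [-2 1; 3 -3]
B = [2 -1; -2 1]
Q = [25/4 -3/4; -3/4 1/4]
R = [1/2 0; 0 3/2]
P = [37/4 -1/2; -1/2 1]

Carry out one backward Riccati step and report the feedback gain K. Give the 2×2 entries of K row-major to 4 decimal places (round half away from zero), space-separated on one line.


-0.9746 0.5787 0.1624 -0.0964

BᵀP = [19.5000 -3.0000; -9.7500 1.5000]
S = R + BᵀPB = [1/2 0; 0 3/2] + [45.0000 -22.5000; -22.5000 11.2500] = [45.5000 -22.5000; -22.5000 12.7500]
BᵀPA = [-48.0000 28.5000; 24.0000 -14.2500]
K = S⁻¹·BᵀPA = [-0.9746 0.5787; 0.1624 -0.0964]
A−BK = [0.1117 -0.2538; 0.8883 -1.7462]
AᵀP(A−BK) = [1.3198 -1.9086; -1.9086 3.3832]
P' = Q + AᵀP(A−BK) = [7.5698 -2.6586; -2.6586 3.6332]
tr(P') = 11.2030


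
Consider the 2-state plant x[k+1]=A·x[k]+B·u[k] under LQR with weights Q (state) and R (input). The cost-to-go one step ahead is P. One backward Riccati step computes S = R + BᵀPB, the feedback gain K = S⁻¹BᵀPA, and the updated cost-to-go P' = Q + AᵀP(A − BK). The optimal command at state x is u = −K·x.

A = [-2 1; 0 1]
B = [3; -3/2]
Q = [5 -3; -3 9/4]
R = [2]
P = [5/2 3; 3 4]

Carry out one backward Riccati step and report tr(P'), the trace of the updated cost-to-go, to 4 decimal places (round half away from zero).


18.6731

BᵀP = [3.0000 3.0000]
S = R + BᵀPB = [2] + [4.5000] = [6.5000]
BᵀPA = [-6.0000 6.0000]
K = S⁻¹·BᵀPA = [-0.9231 0.9231]
A−BK = [0.7692 -1.7692; -1.3846 2.3846]
AᵀP(A−BK) = [4.4615 -5.4615; -5.4615 6.9615]
P' = Q + AᵀP(A−BK) = [9.4615 -8.4615; -8.4615 9.2115]
tr(P') = 18.6731


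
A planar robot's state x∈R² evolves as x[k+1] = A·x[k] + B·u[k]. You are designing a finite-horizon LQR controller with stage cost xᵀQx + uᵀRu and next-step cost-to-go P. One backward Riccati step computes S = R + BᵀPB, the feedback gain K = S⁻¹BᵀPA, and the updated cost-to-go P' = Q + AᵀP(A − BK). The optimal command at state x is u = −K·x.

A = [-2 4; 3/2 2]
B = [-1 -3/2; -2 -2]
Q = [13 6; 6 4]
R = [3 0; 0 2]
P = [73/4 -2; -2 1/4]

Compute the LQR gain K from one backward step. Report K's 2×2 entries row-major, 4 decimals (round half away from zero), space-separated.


BᵀP = [-14.2500 1.5000; -23.3750 2.5000]
S = R + BᵀPB = [3 0; 0 2] + [11.2500 18.3750; 18.3750 30.0625] = [14.2500 18.3750; 18.3750 32.0625]
BᵀPA = [30.7500 -54.0000; 50.5000 -88.5000]
K = S⁻¹·BᵀPA = [0.4862 -0.8821; 1.2964 -2.2547]
A−BK = [0.4308 -0.2642; 5.0653 -4.2736]
AᵀP(A−BK) = [5.1432 -8.2630; -8.2630 13.8255]
P' = Q + AᵀP(A−BK) = [18.1432 -2.2630; -2.2630 17.8255]
tr(P') = 35.9687

0.4862 -0.8821 1.2964 -2.2547


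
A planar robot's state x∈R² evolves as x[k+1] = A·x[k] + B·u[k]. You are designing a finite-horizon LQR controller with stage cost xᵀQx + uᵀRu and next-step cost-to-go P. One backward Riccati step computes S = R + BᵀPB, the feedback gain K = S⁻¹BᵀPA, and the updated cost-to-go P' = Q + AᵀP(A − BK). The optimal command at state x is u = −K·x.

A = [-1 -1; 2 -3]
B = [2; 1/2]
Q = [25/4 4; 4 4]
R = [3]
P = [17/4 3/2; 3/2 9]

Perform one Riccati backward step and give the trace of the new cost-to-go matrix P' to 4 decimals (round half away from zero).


BᵀP = [9.2500 7.5000]
S = R + BᵀPB = [3] + [22.2500] = [25.2500]
BᵀPA = [5.7500 -31.7500]
K = S⁻¹·BᵀPA = [0.2277 -1.2574]
A−BK = [-1.4554 1.5149; 1.8861 -2.3713]
AᵀP(A−BK) = [32.9406 -41.0198; -41.0198 54.3267]
P' = Q + AᵀP(A−BK) = [39.1906 -37.0198; -37.0198 58.3267]
tr(P') = 97.5173

97.5173


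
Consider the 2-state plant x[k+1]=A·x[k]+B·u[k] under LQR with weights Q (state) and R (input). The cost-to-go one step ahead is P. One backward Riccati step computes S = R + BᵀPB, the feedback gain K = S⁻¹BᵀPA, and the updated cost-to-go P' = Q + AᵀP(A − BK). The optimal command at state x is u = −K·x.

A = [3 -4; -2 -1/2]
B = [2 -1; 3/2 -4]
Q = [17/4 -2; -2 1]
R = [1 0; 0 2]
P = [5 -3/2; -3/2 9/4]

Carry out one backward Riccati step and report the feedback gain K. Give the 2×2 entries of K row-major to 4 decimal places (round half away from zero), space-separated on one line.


BᵀP = [7.7500 0.3750; 1.0000 -7.5000]
S = R + BᵀPB = [1 0; 0 2] + [16.0625 -9.2500; -9.2500 29.0000] = [17.0625 -9.2500; -9.2500 31.0000]
BᵀPA = [22.5000 -31.1875; 18.0000 -0.2500]
K = S⁻¹·BᵀPA = [1.9487 -2.1858; 1.1621 -0.6603]
A−BK = [0.2647 -0.2887; -0.2746 0.1376]
AᵀP(A−BK) = [7.2365 -6.4347; -6.4347 6.2281]
P' = Q + AᵀP(A−BK) = [11.4865 -8.4347; -8.4347 7.2281]
tr(P') = 18.7146

1.9487 -2.1858 1.1621 -0.6603


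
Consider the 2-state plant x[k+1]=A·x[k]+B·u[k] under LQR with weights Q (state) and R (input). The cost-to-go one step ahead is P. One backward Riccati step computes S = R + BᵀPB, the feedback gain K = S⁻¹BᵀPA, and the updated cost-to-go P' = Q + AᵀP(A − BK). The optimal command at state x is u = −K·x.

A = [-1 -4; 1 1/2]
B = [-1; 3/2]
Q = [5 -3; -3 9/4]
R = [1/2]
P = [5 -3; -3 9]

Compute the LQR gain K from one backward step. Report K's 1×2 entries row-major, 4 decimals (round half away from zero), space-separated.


0.7482 1.3309

BᵀP = [-9.5000 16.5000]
S = R + BᵀPB = [1/2] + [34.2500] = [34.7500]
BᵀPA = [26.0000 46.2500]
K = S⁻¹·BᵀPA = [0.7482 1.3309]
A−BK = [-0.2518 -2.6691; -0.1223 -1.4964]
AᵀP(A−BK) = [0.5468 3.3957; 3.3957 32.6942]
P' = Q + AᵀP(A−BK) = [5.5468 0.3957; 0.3957 34.9442]
tr(P') = 40.4910


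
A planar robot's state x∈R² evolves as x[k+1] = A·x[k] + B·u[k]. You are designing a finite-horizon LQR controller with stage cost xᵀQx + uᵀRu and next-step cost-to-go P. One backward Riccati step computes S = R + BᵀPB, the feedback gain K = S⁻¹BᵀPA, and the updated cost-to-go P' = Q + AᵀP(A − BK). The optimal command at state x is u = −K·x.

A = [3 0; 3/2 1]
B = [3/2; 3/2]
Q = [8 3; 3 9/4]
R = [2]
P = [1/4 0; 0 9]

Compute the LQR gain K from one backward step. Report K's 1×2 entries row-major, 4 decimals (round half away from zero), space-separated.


0.9370 0.5918

BᵀP = [0.3750 13.5000]
S = R + BᵀPB = [2] + [20.8125] = [22.8125]
BᵀPA = [21.3750 13.5000]
K = S⁻¹·BᵀPA = [0.9370 0.5918]
A−BK = [1.5945 -0.8877; 0.0945 0.1123]
AᵀP(A−BK) = [2.4719 0.8507; 0.8507 1.0110]
P' = Q + AᵀP(A−BK) = [10.4719 3.8507; 3.8507 3.2610]
tr(P') = 13.7329


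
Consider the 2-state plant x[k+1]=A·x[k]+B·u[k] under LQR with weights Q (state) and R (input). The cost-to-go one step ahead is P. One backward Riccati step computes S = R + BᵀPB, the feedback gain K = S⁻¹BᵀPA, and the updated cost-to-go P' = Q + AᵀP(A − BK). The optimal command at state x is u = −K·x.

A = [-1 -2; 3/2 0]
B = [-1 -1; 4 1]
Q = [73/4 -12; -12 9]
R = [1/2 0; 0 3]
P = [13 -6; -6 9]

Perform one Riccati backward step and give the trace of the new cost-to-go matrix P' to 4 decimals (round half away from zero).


40.0190

BᵀP = [-37.0000 42.0000; -19.0000 15.0000]
S = R + BᵀPB = [1/2 0; 0 3] + [205.0000 79.0000; 79.0000 34.0000] = [205.5000 79.0000; 79.0000 37.0000]
BᵀPA = [100.0000 74.0000; 41.5000 38.0000]
K = S⁻¹·BᵀPA = [0.3094 -0.1938; 0.4611 1.4407]
A−BK = [-0.2295 -0.7530; -0.1985 -0.6657]
AᵀP(A−BK) = [1.1785 3.5857; 3.5857 11.5905]
P' = Q + AᵀP(A−BK) = [19.4285 -8.4143; -8.4143 20.5905]
tr(P') = 40.0190


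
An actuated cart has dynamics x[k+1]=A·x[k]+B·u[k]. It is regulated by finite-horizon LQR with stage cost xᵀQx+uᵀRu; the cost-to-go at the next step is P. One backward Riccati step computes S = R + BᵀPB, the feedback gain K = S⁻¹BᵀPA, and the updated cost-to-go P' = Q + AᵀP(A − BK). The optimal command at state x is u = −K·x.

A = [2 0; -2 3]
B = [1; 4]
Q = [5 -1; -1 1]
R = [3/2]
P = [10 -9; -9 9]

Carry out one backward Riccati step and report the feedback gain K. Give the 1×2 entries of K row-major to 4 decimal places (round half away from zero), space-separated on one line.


-1.2695 0.9701

BᵀP = [-26.0000 27.0000]
S = R + BᵀPB = [3/2] + [82.0000] = [83.5000]
BᵀPA = [-106.0000 81.0000]
K = S⁻¹·BᵀPA = [-1.2695 0.9701]
A−BK = [3.2695 -0.9701; 3.0778 -0.8802]
AᵀP(A−BK) = [13.4371 -5.1737; -5.1737 2.4251]
P' = Q + AᵀP(A−BK) = [18.4371 -6.1737; -6.1737 3.4251]
tr(P') = 21.8623


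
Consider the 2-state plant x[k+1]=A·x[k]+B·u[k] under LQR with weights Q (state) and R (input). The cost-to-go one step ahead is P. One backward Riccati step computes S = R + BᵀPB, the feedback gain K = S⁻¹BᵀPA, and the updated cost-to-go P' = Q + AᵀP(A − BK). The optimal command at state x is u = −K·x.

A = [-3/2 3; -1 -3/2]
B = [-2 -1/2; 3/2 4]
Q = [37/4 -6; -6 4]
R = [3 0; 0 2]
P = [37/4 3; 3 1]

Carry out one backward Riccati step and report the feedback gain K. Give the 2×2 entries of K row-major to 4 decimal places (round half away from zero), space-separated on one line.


0.7791 -1.1280 -0.6005 0.7179

BᵀP = [-14.0000 -4.5000; 7.3750 2.5000]
S = R + BᵀPB = [3 0; 0 2] + [21.2500 -11.0000; -11.0000 6.3125] = [24.2500 -11.0000; -11.0000 8.3125]
BᵀPA = [25.5000 -35.2500; -13.5625 18.3750]
K = S⁻¹·BᵀPA = [0.7791 -1.1280; -0.6005 0.7179]
A−BK = [-0.2420 1.1030; 0.2335 -2.6795]
AᵀP(A−BK) = [2.7997 -3.8755; -3.8755 5.5480]
P' = Q + AᵀP(A−BK) = [12.0497 -9.8755; -9.8755 9.5480]
tr(P') = 21.5977


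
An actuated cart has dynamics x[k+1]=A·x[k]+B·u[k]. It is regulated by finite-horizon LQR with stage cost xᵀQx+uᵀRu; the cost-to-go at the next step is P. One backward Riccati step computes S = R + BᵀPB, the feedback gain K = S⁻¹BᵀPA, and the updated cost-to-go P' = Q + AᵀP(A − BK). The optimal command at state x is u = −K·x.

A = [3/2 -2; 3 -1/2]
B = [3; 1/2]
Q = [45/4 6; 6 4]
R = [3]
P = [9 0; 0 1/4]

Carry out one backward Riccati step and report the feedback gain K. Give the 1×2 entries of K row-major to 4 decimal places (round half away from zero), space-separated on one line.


0.4862 -0.6431

BᵀP = [27.0000 0.1250]
S = R + BᵀPB = [3] + [81.0625] = [84.0625]
BᵀPA = [40.8750 -54.0625]
K = S⁻¹·BᵀPA = [0.4862 -0.6431]
A−BK = [0.0413 -0.0706; 2.7569 -0.1784]
AᵀP(A−BK) = [2.6247 -1.0874; -1.0874 1.2937]
P' = Q + AᵀP(A−BK) = [13.8747 4.9126; 4.9126 5.2937]
tr(P') = 19.1684


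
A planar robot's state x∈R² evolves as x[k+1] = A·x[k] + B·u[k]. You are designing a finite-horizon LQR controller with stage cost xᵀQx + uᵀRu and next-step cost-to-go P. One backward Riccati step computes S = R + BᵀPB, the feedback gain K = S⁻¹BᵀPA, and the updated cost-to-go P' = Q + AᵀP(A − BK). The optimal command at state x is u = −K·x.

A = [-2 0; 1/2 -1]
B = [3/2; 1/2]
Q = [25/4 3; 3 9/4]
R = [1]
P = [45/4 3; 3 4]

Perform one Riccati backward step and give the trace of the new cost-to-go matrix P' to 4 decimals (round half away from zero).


BᵀP = [18.3750 6.5000]
S = R + BᵀPB = [1] + [30.8125] = [31.8125]
BᵀPA = [-33.5000 -6.5000]
K = S⁻¹·BᵀPA = [-1.0530 -0.2043]
A−BK = [-0.4204 0.3065; 1.0265 -0.8978]
AᵀP(A−BK) = [4.7230 -2.8448; -2.8448 2.6719]
P' = Q + AᵀP(A−BK) = [10.9730 0.1552; 0.1552 4.9219]
tr(P') = 15.8949

15.8949


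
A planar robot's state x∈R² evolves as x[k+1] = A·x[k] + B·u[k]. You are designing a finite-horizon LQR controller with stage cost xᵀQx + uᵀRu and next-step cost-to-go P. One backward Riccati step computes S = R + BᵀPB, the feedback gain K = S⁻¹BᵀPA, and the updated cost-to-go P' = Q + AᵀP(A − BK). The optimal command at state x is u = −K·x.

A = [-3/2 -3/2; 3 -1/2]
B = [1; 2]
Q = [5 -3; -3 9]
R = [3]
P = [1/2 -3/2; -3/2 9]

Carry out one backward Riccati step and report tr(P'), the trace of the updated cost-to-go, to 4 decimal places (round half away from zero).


25.5019

BᵀP = [-2.5000 16.5000]
S = R + BᵀPB = [3] + [30.5000] = [33.5000]
BᵀPA = [53.2500 -4.5000]
K = S⁻¹·BᵀPA = [1.5896 -0.1343]
A−BK = [-3.0896 -1.3657; -0.1791 -0.2313]
AᵀP(A−BK) = [10.9813 0.4030; 0.4030 0.5205]
P' = Q + AᵀP(A−BK) = [15.9813 -2.5970; -2.5970 9.5205]
tr(P') = 25.5019


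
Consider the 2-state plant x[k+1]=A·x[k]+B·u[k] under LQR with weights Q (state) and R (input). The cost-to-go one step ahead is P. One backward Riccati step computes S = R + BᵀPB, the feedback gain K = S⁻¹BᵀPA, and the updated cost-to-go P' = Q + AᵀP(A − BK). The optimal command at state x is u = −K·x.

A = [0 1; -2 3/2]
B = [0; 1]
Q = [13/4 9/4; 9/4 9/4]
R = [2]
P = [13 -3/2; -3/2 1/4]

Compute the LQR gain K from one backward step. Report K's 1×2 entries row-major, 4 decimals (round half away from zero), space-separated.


-0.2222 -0.5000

BᵀP = [-1.5000 0.2500]
S = R + BᵀPB = [2] + [0.2500] = [2.2500]
BᵀPA = [-0.5000 -1.1250]
K = S⁻¹·BᵀPA = [-0.2222 -0.5000]
A−BK = [0.0000 1.0000; -1.7778 2.0000]
AᵀP(A−BK) = [0.8889 2.0000; 2.0000 8.5000]
P' = Q + AᵀP(A−BK) = [4.1389 4.2500; 4.2500 10.7500]
tr(P') = 14.8889


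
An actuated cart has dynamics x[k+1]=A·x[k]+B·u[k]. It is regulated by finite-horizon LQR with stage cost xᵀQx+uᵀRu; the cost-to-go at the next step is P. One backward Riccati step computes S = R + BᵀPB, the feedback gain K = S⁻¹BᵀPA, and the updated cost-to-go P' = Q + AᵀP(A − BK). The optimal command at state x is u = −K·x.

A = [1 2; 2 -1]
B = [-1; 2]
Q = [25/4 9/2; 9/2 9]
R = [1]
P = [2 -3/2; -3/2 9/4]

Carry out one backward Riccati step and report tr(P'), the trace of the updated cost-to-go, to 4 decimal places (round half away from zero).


BᵀP = [-5.0000 6.0000]
S = R + BᵀPB = [1] + [17.0000] = [18.0000]
BᵀPA = [7.0000 -16.0000]
K = S⁻¹·BᵀPA = [0.3889 -0.8889]
A−BK = [1.3889 1.1111; 1.2222 0.7778]
AᵀP(A−BK) = [2.2778 1.2222; 1.2222 2.0278]
P' = Q + AᵀP(A−BK) = [8.5278 5.7222; 5.7222 11.0278]
tr(P') = 19.5556

19.5556
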